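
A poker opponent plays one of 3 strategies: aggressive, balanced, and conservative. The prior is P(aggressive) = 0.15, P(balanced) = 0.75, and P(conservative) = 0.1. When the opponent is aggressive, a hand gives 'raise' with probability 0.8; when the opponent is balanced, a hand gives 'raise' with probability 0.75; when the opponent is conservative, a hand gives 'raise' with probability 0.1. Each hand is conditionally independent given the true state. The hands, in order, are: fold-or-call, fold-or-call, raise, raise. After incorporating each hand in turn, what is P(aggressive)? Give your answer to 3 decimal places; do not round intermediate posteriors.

Apply Bayes' rule sequentially, carrying P(aggressive) forward.
After 'fold-or-call': normaliser = 0.2·0.1500 + 0.25·0.7500 + 0.9·0.1000; P(aggressive) ≈ 0.0976, P(balanced) ≈ 0.6098, P(conservative) ≈ 0.2927
After 'fold-or-call': normaliser = 0.2·0.0976 + 0.25·0.6098 + 0.9·0.2927; P(aggressive) ≈ 0.0448, P(balanced) ≈ 0.3501, P(conservative) ≈ 0.6050
After 'raise': normaliser = 0.8·0.0448 + 0.75·0.3501 + 0.1·0.6050; P(aggressive) ≈ 0.0999, P(balanced) ≈ 0.7316, P(conservative) ≈ 0.1686
After 'raise': normaliser = 0.8·0.0999 + 0.75·0.7316 + 0.1·0.1686; P(aggressive) ≈ 0.1238, P(balanced) ≈ 0.8501, P(conservative) ≈ 0.0261

0.124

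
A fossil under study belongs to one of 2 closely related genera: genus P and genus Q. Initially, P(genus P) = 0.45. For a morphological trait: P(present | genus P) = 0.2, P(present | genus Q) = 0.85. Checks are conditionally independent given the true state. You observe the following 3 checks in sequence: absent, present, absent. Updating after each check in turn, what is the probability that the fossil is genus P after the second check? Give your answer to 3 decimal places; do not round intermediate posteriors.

0.507

Each posterior becomes the prior for the next update.
After 'absent': P(genus P) = 0.8·0.4500 / (0.8·0.4500 + 0.15·0.5500) ≈ 0.8136
After 'present': P(genus P) = 0.2·0.8136 / (0.2·0.8136 + 0.85·0.1864) ≈ 0.5066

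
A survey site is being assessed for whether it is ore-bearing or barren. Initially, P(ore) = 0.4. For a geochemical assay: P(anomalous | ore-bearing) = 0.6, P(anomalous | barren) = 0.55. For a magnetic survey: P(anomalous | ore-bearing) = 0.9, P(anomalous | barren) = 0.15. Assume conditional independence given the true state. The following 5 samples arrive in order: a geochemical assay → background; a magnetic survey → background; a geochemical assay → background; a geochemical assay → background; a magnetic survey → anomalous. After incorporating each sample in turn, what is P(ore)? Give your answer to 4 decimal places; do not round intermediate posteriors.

0.2484

After a geochemical assay='background': P(ore) = 0.4·0.4000 / (0.4·0.4000 + 0.45·0.6000) ≈ 0.3721
After a magnetic survey='background': P(ore) = 0.1·0.3721 / (0.1·0.3721 + 0.85·0.6279) ≈ 0.0652
After a geochemical assay='background': P(ore) = 0.4·0.0652 / (0.4·0.0652 + 0.45·0.9348) ≈ 0.0584
After a geochemical assay='background': P(ore) = 0.4·0.0584 / (0.4·0.0584 + 0.45·0.9416) ≈ 0.0522
After a magnetic survey='anomalous': P(ore) = 0.9·0.0522 / (0.9·0.0522 + 0.15·0.9478) ≈ 0.2484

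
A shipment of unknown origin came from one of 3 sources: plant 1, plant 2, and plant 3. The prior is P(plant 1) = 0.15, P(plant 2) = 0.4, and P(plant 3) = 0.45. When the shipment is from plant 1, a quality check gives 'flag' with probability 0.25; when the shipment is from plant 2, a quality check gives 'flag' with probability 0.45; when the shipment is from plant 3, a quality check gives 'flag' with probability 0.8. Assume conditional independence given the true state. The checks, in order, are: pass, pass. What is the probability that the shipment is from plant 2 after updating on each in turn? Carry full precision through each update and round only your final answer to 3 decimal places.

After 'pass': normaliser = 0.75·0.1500 + 0.55·0.4000 + 0.2·0.4500; P(plant 1) ≈ 0.2663, P(plant 2) ≈ 0.5207, P(plant 3) ≈ 0.2130
After 'pass': normaliser = 0.75·0.2663 + 0.55·0.5207 + 0.2·0.2130; P(plant 1) ≈ 0.3777, P(plant 2) ≈ 0.5417, P(plant 3) ≈ 0.0806

0.542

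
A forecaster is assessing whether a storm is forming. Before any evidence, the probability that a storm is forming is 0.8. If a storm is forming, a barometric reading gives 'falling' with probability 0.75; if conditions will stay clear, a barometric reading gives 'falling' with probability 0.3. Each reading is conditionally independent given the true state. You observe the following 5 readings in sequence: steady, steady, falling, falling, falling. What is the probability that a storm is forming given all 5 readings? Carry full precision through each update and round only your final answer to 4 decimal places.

0.8885

After 'steady': P(storm) = 0.25·0.8000 / (0.25·0.8000 + 0.7·0.2000) ≈ 0.5882
After 'steady': P(storm) = 0.25·0.5882 / (0.25·0.5882 + 0.7·0.4118) ≈ 0.3378
After 'falling': P(storm) = 0.75·0.3378 / (0.75·0.3378 + 0.3·0.6622) ≈ 0.5605
After 'falling': P(storm) = 0.75·0.5605 / (0.75·0.5605 + 0.3·0.4395) ≈ 0.7613
After 'falling': P(storm) = 0.75·0.7613 / (0.75·0.7613 + 0.3·0.2387) ≈ 0.8885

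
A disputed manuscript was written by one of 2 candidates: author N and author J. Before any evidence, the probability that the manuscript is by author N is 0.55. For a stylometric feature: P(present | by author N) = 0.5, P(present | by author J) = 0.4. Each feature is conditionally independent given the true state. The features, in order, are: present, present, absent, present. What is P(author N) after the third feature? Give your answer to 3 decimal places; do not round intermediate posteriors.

0.614

Apply Bayes' rule sequentially, carrying P(author N) forward.
After 'present': P(author N) = 0.5·0.5500 / (0.5·0.5500 + 0.4·0.4500) ≈ 0.6044
After 'present': P(author N) = 0.5·0.6044 / (0.5·0.6044 + 0.4·0.3956) ≈ 0.6563
After 'absent': P(author N) = 0.5·0.6563 / (0.5·0.6563 + 0.6·0.3437) ≈ 0.6141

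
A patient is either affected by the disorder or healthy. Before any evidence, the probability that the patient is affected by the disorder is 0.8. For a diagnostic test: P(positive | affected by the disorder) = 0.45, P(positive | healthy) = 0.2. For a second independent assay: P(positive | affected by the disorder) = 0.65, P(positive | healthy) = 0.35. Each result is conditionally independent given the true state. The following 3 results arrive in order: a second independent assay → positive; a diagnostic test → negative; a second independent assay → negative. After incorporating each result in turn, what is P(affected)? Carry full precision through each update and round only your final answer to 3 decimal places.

0.733

After a second independent assay='positive': P(affected) = 0.65·0.8000 / (0.65·0.8000 + 0.35·0.2000) ≈ 0.8814
After a diagnostic test='negative': P(affected) = 0.55·0.8814 / (0.55·0.8814 + 0.8·0.1186) ≈ 0.8363
After a second independent assay='negative': P(affected) = 0.35·0.8363 / (0.35·0.8363 + 0.65·0.1637) ≈ 0.7333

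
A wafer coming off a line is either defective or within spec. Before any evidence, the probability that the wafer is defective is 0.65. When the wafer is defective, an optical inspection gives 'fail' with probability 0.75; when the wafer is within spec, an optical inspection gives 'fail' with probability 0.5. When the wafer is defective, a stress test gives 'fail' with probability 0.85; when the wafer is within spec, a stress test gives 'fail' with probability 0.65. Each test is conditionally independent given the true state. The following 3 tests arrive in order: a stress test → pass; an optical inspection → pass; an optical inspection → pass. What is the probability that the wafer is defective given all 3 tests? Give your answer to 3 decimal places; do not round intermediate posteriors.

After a stress test='pass': P(defective) = 0.15·0.6500 / (0.15·0.6500 + 0.35·0.3500) ≈ 0.4432
After an optical inspection='pass': P(defective) = 0.25·0.4432 / (0.25·0.4432 + 0.5·0.5568) ≈ 0.2847
After an optical inspection='pass': P(defective) = 0.25·0.2847 / (0.25·0.2847 + 0.5·0.7153) ≈ 0.1660

0.166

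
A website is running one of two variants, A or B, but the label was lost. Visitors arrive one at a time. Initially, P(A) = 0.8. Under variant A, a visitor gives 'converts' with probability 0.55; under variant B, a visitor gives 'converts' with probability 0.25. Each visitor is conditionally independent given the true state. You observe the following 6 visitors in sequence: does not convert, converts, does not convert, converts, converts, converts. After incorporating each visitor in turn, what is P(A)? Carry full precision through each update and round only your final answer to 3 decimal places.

After 'does not convert': P(A) = 0.45·0.8000 / (0.45·0.8000 + 0.75·0.2000) ≈ 0.7059
After 'converts': P(A) = 0.55·0.7059 / (0.55·0.7059 + 0.25·0.2941) ≈ 0.8408
After 'does not convert': P(A) = 0.45·0.8408 / (0.45·0.8408 + 0.75·0.1592) ≈ 0.7601
After 'converts': P(A) = 0.55·0.7601 / (0.55·0.7601 + 0.25·0.2399) ≈ 0.8745
After 'converts': P(A) = 0.55·0.8745 / (0.55·0.8745 + 0.25·0.1255) ≈ 0.9388
After 'converts': P(A) = 0.55·0.9388 / (0.55·0.9388 + 0.25·0.0612) ≈ 0.9712

0.971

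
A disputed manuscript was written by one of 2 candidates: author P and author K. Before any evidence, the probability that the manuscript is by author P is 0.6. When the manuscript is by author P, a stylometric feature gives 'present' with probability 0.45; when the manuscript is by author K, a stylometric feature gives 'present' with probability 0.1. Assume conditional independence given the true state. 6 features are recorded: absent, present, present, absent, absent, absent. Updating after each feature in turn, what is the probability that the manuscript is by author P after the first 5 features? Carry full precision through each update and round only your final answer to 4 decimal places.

After 'absent': P(author P) = 0.55·0.6000 / (0.55·0.6000 + 0.9·0.4000) ≈ 0.4783
After 'present': P(author P) = 0.45·0.4783 / (0.45·0.4783 + 0.1·0.5217) ≈ 0.8049
After 'present': P(author P) = 0.45·0.8049 / (0.45·0.8049 + 0.1·0.1951) ≈ 0.9489
After 'absent': P(author P) = 0.55·0.9489 / (0.55·0.9489 + 0.9·0.0511) ≈ 0.9190
After 'absent': P(author P) = 0.55·0.9190 / (0.55·0.9190 + 0.9·0.0810) ≈ 0.8739

0.8739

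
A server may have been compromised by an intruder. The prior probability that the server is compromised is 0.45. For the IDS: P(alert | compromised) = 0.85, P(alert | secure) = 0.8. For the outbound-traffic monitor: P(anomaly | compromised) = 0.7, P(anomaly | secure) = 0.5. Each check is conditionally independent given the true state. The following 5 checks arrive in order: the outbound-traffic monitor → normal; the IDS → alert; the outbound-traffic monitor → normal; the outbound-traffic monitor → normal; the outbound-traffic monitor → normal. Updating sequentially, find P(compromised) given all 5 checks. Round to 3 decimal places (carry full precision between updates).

0.101

After the outbound-traffic monitor='normal': P(compromised) = 0.3·0.4500 / (0.3·0.4500 + 0.5·0.5500) ≈ 0.3293
After the IDS='alert': P(compromised) = 0.85·0.3293 / (0.85·0.3293 + 0.8·0.6707) ≈ 0.3428
After the outbound-traffic monitor='normal': P(compromised) = 0.3·0.3428 / (0.3·0.3428 + 0.5·0.6572) ≈ 0.2384
After the outbound-traffic monitor='normal': P(compromised) = 0.3·0.2384 / (0.3·0.2384 + 0.5·0.7616) ≈ 0.1581
After the outbound-traffic monitor='normal': P(compromised) = 0.3·0.1581 / (0.3·0.1581 + 0.5·0.8419) ≈ 0.1013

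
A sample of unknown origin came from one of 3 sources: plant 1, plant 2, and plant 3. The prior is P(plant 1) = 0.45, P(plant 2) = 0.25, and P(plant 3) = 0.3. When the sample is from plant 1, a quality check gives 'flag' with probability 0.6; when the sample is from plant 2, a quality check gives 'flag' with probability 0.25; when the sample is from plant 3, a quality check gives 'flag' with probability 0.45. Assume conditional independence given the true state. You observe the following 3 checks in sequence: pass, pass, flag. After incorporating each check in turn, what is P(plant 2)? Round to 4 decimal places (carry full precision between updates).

0.2950

Apply Bayes' rule sequentially, carrying P(plant 2) forward.
After 'pass': normaliser = 0.4·0.4500 + 0.75·0.2500 + 0.55·0.3000; P(plant 1) ≈ 0.3380, P(plant 2) ≈ 0.3521, P(plant 3) ≈ 0.3099
After 'pass': normaliser = 0.4·0.3380 + 0.75·0.3521 + 0.55·0.3099; P(plant 1) ≈ 0.2373, P(plant 2) ≈ 0.4635, P(plant 3) ≈ 0.2991
After 'flag': normaliser = 0.6·0.2373 + 0.25·0.4635 + 0.45·0.2991; P(plant 1) ≈ 0.3624, P(plant 2) ≈ 0.2950, P(plant 3) ≈ 0.3426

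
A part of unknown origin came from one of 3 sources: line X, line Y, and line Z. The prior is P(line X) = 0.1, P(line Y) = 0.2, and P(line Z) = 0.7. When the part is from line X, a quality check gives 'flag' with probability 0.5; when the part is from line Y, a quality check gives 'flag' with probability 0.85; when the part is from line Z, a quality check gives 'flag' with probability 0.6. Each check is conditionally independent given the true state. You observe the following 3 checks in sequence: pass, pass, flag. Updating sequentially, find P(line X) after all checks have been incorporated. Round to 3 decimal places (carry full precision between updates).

0.150

After 'pass': normaliser = 0.5·0.1000 + 0.15·0.2000 + 0.4·0.7000; P(line X) ≈ 0.1389, P(line Y) ≈ 0.0833, P(line Z) ≈ 0.7778
After 'pass': normaliser = 0.5·0.1389 + 0.15·0.0833 + 0.4·0.7778; P(line X) ≈ 0.1767, P(line Y) ≈ 0.0318, P(line Z) ≈ 0.7915
After 'flag': normaliser = 0.5·0.1767 + 0.85·0.0318 + 0.6·0.7915; P(line X) ≈ 0.1497, P(line Y) ≈ 0.0458, P(line Z) ≈ 0.8045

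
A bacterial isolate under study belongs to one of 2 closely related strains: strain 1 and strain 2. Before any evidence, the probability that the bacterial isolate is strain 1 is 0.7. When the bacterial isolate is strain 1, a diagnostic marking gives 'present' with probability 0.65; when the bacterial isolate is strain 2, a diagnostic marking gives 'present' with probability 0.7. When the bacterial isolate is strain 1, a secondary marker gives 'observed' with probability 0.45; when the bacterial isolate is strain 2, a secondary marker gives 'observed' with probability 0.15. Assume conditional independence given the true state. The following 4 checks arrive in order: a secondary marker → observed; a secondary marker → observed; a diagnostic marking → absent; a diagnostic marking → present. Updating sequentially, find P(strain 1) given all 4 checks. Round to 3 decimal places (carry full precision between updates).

Each posterior becomes the prior for the next update.
After a secondary marker='observed': P(strain 1) = 0.45·0.7000 / (0.45·0.7000 + 0.15·0.3000) ≈ 0.8750
After a secondary marker='observed': P(strain 1) = 0.45·0.8750 / (0.45·0.8750 + 0.15·0.1250) ≈ 0.9545
After a diagnostic marking='absent': P(strain 1) = 0.35·0.9545 / (0.35·0.9545 + 0.3·0.0455) ≈ 0.9608
After a diagnostic marking='present': P(strain 1) = 0.65·0.9608 / (0.65·0.9608 + 0.7·0.0392) ≈ 0.9579

0.958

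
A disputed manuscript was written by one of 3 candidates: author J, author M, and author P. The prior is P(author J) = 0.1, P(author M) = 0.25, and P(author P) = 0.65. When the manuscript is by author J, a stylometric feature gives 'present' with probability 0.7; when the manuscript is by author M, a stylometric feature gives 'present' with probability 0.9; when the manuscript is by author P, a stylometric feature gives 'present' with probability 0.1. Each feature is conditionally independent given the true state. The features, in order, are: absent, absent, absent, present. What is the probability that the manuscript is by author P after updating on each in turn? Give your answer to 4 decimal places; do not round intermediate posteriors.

After 'absent': normaliser = 0.3·0.1000 + 0.1·0.2500 + 0.9·0.6500; P(author J) ≈ 0.0469, P(author M) ≈ 0.0391, P(author P) ≈ 0.9141
After 'absent': normaliser = 0.3·0.0469 + 0.1·0.0391 + 0.9·0.9141; P(author J) ≈ 0.0167, P(author M) ≈ 0.0046, P(author P) ≈ 0.9786
After 'absent': normaliser = 0.3·0.0167 + 0.1·0.0046 + 0.9·0.9786; P(author J) ≈ 0.0057, P(author M) ≈ 0.0005, P(author P) ≈ 0.9938
After 'present': normaliser = 0.7·0.0057 + 0.9·0.0005 + 0.1·0.9938; P(author J) ≈ 0.0382, P(author M) ≈ 0.0045, P(author P) ≈ 0.9573

0.9573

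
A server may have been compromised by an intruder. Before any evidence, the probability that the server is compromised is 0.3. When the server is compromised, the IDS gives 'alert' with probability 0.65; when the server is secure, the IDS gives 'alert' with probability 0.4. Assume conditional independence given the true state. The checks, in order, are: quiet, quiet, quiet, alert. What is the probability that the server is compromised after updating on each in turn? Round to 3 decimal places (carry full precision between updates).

After 'quiet': P(compromised) = 0.35·0.3000 / (0.35·0.3000 + 0.6·0.7000) ≈ 0.2000
After 'quiet': P(compromised) = 0.35·0.2000 / (0.35·0.2000 + 0.6·0.8000) ≈ 0.1273
After 'quiet': P(compromised) = 0.35·0.1273 / (0.35·0.1273 + 0.6·0.8727) ≈ 0.0784
After 'alert': P(compromised) = 0.65·0.0784 / (0.65·0.0784 + 0.4·0.9216) ≈ 0.1214

0.121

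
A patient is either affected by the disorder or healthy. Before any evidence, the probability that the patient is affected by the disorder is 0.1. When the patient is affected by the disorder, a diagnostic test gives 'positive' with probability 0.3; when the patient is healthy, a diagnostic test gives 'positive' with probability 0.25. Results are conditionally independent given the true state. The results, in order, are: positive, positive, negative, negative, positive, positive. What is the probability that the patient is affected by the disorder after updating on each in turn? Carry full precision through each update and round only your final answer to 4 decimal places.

0.1672

Each posterior becomes the prior for the next update.
After 'positive': P(affected) = 0.3·0.1000 / (0.3·0.1000 + 0.25·0.9000) ≈ 0.1176
After 'positive': P(affected) = 0.3·0.1176 / (0.3·0.1176 + 0.25·0.8824) ≈ 0.1379
After 'negative': P(affected) = 0.7·0.1379 / (0.7·0.1379 + 0.75·0.8621) ≈ 0.1299
After 'negative': P(affected) = 0.7·0.1299 / (0.7·0.1299 + 0.75·0.8701) ≈ 0.1223
After 'positive': P(affected) = 0.3·0.1223 / (0.3·0.1223 + 0.25·0.8777) ≈ 0.1433
After 'positive': P(affected) = 0.3·0.1433 / (0.3·0.1433 + 0.25·0.8567) ≈ 0.1672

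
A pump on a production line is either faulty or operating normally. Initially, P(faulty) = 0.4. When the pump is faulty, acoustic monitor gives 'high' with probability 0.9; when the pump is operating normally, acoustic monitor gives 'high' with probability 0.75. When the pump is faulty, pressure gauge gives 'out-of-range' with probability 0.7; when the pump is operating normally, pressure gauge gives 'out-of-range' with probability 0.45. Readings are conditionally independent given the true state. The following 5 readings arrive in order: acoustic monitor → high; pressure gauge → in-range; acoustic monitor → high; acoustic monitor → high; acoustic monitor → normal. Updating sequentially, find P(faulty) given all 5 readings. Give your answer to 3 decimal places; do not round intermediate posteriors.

Each posterior becomes the prior for the next update.
After acoustic monitor='high': P(faulty) = 0.9·0.4000 / (0.9·0.4000 + 0.75·0.6000) ≈ 0.4444
After pressure gauge='in-range': P(faulty) = 0.3·0.4444 / (0.3·0.4444 + 0.55·0.5556) ≈ 0.3038
After acoustic monitor='high': P(faulty) = 0.9·0.3038 / (0.9·0.3038 + 0.75·0.6962) ≈ 0.3437
After acoustic monitor='high': P(faulty) = 0.9·0.3437 / (0.9·0.3437 + 0.75·0.6563) ≈ 0.3859
After acoustic monitor='normal': P(faulty) = 0.1·0.3859 / (0.1·0.3859 + 0.25·0.6141) ≈ 0.2009

0.201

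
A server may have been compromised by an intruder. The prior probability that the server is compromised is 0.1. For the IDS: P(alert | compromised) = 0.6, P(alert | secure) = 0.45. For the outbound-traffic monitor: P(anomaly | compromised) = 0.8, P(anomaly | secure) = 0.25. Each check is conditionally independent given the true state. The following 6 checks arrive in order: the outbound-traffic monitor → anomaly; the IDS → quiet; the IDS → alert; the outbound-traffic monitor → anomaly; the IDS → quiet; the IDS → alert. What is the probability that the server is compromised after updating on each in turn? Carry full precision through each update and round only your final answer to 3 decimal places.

After the outbound-traffic monitor='anomaly': P(compromised) = 0.8·0.1000 / (0.8·0.1000 + 0.25·0.9000) ≈ 0.2623
After the IDS='quiet': P(compromised) = 0.4·0.2623 / (0.4·0.2623 + 0.55·0.7377) ≈ 0.2055
After the IDS='alert': P(compromised) = 0.6·0.2055 / (0.6·0.2055 + 0.45·0.7945) ≈ 0.2564
After the outbound-traffic monitor='anomaly': P(compromised) = 0.8·0.2564 / (0.8·0.2564 + 0.25·0.7436) ≈ 0.5246
After the IDS='quiet': P(compromised) = 0.4·0.5246 / (0.4·0.5246 + 0.55·0.4754) ≈ 0.4452
After the IDS='alert': P(compromised) = 0.6·0.4452 / (0.6·0.4452 + 0.45·0.5548) ≈ 0.5169

0.517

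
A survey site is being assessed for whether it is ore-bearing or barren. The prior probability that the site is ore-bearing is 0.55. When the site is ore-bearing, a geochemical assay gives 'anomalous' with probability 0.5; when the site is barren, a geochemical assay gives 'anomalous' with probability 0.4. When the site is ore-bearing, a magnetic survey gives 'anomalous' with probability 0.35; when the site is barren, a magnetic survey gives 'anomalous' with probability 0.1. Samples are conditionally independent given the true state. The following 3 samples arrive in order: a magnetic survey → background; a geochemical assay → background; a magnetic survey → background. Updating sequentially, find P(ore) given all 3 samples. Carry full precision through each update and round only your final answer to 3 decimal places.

0.347

Apply Bayes' rule sequentially, carrying P(ore) forward.
After a magnetic survey='background': P(ore) = 0.65·0.5500 / (0.65·0.5500 + 0.9·0.4500) ≈ 0.4689
After a geochemical assay='background': P(ore) = 0.5·0.4689 / (0.5·0.4689 + 0.6·0.5311) ≈ 0.4238
After a magnetic survey='background': P(ore) = 0.65·0.4238 / (0.65·0.4238 + 0.9·0.5762) ≈ 0.3469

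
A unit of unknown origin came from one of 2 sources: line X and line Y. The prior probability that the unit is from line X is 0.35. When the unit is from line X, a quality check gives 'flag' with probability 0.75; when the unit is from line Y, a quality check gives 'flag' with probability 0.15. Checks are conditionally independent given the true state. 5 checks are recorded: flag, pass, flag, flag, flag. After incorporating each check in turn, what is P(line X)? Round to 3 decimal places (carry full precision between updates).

After 'flag': P(line X) = 0.75·0.3500 / (0.75·0.3500 + 0.15·0.6500) ≈ 0.7292
After 'pass': P(line X) = 0.25·0.7292 / (0.25·0.7292 + 0.85·0.2708) ≈ 0.4419
After 'flag': P(line X) = 0.75·0.4419 / (0.75·0.4419 + 0.15·0.5581) ≈ 0.7984
After 'flag': P(line X) = 0.75·0.7984 / (0.75·0.7984 + 0.15·0.2016) ≈ 0.9519
After 'flag': P(line X) = 0.75·0.9519 / (0.75·0.9519 + 0.15·0.0481) ≈ 0.9900

0.990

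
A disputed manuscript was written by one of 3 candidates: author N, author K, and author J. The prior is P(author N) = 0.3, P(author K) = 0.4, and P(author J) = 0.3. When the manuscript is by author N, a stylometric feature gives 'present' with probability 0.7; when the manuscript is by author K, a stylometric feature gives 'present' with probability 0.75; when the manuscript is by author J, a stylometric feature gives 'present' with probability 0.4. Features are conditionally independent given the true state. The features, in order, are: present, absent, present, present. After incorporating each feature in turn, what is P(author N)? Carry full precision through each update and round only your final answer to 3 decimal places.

0.365

After 'present': normaliser = 0.7·0.3000 + 0.75·0.4000 + 0.4·0.3000; P(author N) ≈ 0.3333, P(author K) ≈ 0.4762, P(author J) ≈ 0.1905
After 'absent': normaliser = 0.3·0.3333 + 0.25·0.4762 + 0.6·0.1905; P(author N) ≈ 0.3000, P(author K) ≈ 0.3571, P(author J) ≈ 0.3429
After 'present': normaliser = 0.7·0.3000 + 0.75·0.3571 + 0.4·0.3429; P(author N) ≈ 0.3415, P(author K) ≈ 0.4355, P(author J) ≈ 0.2230
After 'present': normaliser = 0.7·0.3415 + 0.75·0.4355 + 0.4·0.2230; P(author N) ≈ 0.3650, P(author K) ≈ 0.4988, P(author J) ≈ 0.1362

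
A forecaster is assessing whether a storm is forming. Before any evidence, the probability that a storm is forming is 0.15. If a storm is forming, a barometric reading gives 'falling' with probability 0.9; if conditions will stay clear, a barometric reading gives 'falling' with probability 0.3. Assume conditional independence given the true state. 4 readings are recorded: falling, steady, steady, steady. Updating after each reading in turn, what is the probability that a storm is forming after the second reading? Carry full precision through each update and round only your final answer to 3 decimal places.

0.070

After 'falling': P(storm) = 0.9·0.1500 / (0.9·0.1500 + 0.3·0.8500) ≈ 0.3462
After 'steady': P(storm) = 0.1·0.3462 / (0.1·0.3462 + 0.7·0.6538) ≈ 0.0703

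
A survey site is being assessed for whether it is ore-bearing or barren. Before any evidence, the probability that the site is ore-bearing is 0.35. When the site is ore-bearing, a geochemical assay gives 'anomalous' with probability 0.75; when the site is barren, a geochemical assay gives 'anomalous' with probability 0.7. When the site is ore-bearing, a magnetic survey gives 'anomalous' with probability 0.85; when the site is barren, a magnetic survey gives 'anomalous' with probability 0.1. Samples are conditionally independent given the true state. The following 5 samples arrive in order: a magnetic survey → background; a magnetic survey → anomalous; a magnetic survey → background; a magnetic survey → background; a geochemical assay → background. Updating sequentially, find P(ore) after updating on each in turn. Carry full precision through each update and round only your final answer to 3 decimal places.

0.017

After a magnetic survey='background': P(ore) = 0.15·0.3500 / (0.15·0.3500 + 0.9·0.6500) ≈ 0.0824
After a magnetic survey='anomalous': P(ore) = 0.85·0.0824 / (0.85·0.0824 + 0.1·0.9176) ≈ 0.4327
After a magnetic survey='background': P(ore) = 0.15·0.4327 / (0.15·0.4327 + 0.9·0.5673) ≈ 0.1128
After a magnetic survey='background': P(ore) = 0.15·0.1128 / (0.15·0.1128 + 0.9·0.8872) ≈ 0.0207
After a geochemical assay='background': P(ore) = 0.25·0.0207 / (0.25·0.0207 + 0.3·0.9793) ≈ 0.0174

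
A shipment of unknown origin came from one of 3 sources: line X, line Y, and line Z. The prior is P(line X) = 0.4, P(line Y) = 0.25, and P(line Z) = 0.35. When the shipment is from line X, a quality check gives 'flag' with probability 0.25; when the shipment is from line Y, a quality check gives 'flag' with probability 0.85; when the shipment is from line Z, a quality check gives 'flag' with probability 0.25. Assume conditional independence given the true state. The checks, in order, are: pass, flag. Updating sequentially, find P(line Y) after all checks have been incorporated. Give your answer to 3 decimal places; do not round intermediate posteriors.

0.185

After 'pass': normaliser = 0.75·0.4000 + 0.15·0.2500 + 0.75·0.3500; P(line X) ≈ 0.5000, P(line Y) ≈ 0.0625, P(line Z) ≈ 0.4375
After 'flag': normaliser = 0.25·0.5000 + 0.85·0.0625 + 0.25·0.4375; P(line X) ≈ 0.4348, P(line Y) ≈ 0.1848, P(line Z) ≈ 0.3804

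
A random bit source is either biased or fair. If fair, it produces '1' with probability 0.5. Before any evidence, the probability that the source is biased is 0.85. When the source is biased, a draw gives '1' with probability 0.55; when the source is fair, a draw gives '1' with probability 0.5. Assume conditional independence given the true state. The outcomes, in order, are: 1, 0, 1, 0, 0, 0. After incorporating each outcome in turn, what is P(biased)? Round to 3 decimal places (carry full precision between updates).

0.818

After '1': P(biased) = 0.55·0.8500 / (0.55·0.8500 + 0.5·0.1500) ≈ 0.8618
After '0': P(biased) = 0.45·0.8618 / (0.45·0.8618 + 0.5·0.1382) ≈ 0.8487
After '1': P(biased) = 0.55·0.8487 / (0.55·0.8487 + 0.5·0.1513) ≈ 0.8605
After '0': P(biased) = 0.45·0.8605 / (0.45·0.8605 + 0.5·0.1395) ≈ 0.8474
After '0': P(biased) = 0.45·0.8474 / (0.45·0.8474 + 0.5·0.1526) ≈ 0.8333
After '0': P(biased) = 0.45·0.8333 / (0.45·0.8333 + 0.5·0.1667) ≈ 0.8181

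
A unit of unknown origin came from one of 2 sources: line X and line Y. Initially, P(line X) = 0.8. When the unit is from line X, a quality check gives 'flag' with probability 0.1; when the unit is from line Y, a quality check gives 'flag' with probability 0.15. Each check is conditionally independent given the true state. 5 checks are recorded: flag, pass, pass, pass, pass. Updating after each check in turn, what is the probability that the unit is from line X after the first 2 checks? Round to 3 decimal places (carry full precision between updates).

0.738

Each posterior becomes the prior for the next update.
After 'flag': P(line X) = 0.1·0.8000 / (0.1·0.8000 + 0.15·0.2000) ≈ 0.7273
After 'pass': P(line X) = 0.9·0.7273 / (0.9·0.7273 + 0.85·0.2727) ≈ 0.7385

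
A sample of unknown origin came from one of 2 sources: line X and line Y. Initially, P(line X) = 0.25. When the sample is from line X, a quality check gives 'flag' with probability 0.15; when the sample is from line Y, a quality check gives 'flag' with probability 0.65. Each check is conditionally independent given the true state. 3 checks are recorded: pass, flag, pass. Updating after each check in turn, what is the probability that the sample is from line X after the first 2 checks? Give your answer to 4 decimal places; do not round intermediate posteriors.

After 'pass': P(line X) = 0.85·0.2500 / (0.85·0.2500 + 0.35·0.7500) ≈ 0.4474
After 'flag': P(line X) = 0.15·0.4474 / (0.15·0.4474 + 0.65·0.5526) ≈ 0.1574

0.1574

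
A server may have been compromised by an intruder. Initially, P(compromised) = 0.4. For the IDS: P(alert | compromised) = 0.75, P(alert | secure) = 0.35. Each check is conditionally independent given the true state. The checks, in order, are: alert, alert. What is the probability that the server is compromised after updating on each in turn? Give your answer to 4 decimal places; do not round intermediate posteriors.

0.7538

Each posterior becomes the prior for the next update.
After 'alert': P(compromised) = 0.75·0.4000 / (0.75·0.4000 + 0.35·0.6000) ≈ 0.5882
After 'alert': P(compromised) = 0.75·0.5882 / (0.75·0.5882 + 0.35·0.4118) ≈ 0.7538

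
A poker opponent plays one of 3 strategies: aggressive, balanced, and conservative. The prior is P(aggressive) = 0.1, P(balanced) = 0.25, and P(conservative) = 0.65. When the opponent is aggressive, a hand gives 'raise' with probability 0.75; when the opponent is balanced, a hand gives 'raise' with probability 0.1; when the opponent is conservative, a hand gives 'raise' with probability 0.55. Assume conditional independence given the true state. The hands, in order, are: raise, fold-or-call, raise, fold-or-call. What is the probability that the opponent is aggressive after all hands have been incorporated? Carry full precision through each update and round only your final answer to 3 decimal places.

After 'raise': normaliser = 0.75·0.1000 + 0.1·0.2500 + 0.55·0.6500; P(aggressive) ≈ 0.1639, P(balanced) ≈ 0.0546, P(conservative) ≈ 0.7814
After 'fold-or-call': normaliser = 0.25·0.1639 + 0.9·0.0546 + 0.45·0.7814; P(aggressive) ≈ 0.0928, P(balanced) ≈ 0.1113, P(conservative) ≈ 0.7959
After 'raise': normaliser = 0.75·0.0928 + 0.1·0.1113 + 0.55·0.7959; P(aggressive) ≈ 0.1342, P(balanced) ≈ 0.0215, P(conservative) ≈ 0.8443
After 'fold-or-call': normaliser = 0.25·0.1342 + 0.9·0.0215 + 0.45·0.8443; P(aggressive) ≈ 0.0775, P(balanced) ≈ 0.0446, P(conservative) ≈ 0.8778

0.078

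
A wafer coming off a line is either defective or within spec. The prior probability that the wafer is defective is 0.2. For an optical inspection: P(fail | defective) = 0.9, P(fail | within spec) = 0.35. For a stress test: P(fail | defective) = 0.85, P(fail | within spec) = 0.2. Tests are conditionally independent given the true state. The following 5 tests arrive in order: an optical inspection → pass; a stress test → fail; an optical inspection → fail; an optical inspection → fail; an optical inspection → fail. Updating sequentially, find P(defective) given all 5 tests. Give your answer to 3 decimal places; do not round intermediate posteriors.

0.735

After an optical inspection='pass': P(defective) = 0.1·0.2000 / (0.1·0.2000 + 0.65·0.8000) ≈ 0.0370
After a stress test='fail': P(defective) = 0.85·0.0370 / (0.85·0.0370 + 0.2·0.9630) ≈ 0.1405
After an optical inspection='fail': P(defective) = 0.9·0.1405 / (0.9·0.1405 + 0.35·0.8595) ≈ 0.2959
After an optical inspection='fail': P(defective) = 0.9·0.2959 / (0.9·0.2959 + 0.35·0.7041) ≈ 0.5194
After an optical inspection='fail': P(defective) = 0.9·0.5194 / (0.9·0.5194 + 0.35·0.4806) ≈ 0.7354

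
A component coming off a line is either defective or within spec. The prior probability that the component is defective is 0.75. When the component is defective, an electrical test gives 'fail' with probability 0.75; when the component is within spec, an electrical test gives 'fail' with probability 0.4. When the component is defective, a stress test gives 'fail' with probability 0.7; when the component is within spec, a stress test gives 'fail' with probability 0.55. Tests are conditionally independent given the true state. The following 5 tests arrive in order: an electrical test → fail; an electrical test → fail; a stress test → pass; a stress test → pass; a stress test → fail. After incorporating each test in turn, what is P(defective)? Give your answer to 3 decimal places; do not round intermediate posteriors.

After an electrical test='fail': P(defective) = 0.75·0.7500 / (0.75·0.7500 + 0.4·0.2500) ≈ 0.8491
After an electrical test='fail': P(defective) = 0.75·0.8491 / (0.75·0.8491 + 0.4·0.1509) ≈ 0.9134
After a stress test='pass': P(defective) = 0.3·0.9134 / (0.3·0.9134 + 0.45·0.0866) ≈ 0.8755
After a stress test='pass': P(defective) = 0.3·0.8755 / (0.3·0.8755 + 0.45·0.1245) ≈ 0.8242
After a stress test='fail': P(defective) = 0.7·0.8242 / (0.7·0.8242 + 0.55·0.1758) ≈ 0.8564

0.856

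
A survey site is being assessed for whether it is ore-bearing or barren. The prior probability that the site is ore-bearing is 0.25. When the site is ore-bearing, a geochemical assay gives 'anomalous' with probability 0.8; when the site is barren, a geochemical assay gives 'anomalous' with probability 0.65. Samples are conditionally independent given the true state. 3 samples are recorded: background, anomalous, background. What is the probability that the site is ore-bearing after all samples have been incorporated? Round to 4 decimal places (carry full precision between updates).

After 'background': P(ore) = 0.2·0.2500 / (0.2·0.2500 + 0.35·0.7500) ≈ 0.1600
After 'anomalous': P(ore) = 0.8·0.1600 / (0.8·0.1600 + 0.65·0.8400) ≈ 0.1899
After 'background': P(ore) = 0.2·0.1899 / (0.2·0.1899 + 0.35·0.8101) ≈ 0.1181

0.1181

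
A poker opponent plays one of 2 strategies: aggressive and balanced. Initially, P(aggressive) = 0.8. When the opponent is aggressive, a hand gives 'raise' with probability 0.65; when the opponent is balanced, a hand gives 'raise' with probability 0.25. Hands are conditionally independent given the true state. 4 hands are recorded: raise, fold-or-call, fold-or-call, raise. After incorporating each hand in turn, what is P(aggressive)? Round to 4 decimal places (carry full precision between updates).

0.8548

After 'raise': P(aggressive) = 0.65·0.8000 / (0.65·0.8000 + 0.25·0.2000) ≈ 0.9123
After 'fold-or-call': P(aggressive) = 0.35·0.9123 / (0.35·0.9123 + 0.75·0.0877) ≈ 0.8292
After 'fold-or-call': P(aggressive) = 0.35·0.8292 / (0.35·0.8292 + 0.75·0.1708) ≈ 0.6937
After 'raise': P(aggressive) = 0.65·0.6937 / (0.65·0.6937 + 0.25·0.3063) ≈ 0.8548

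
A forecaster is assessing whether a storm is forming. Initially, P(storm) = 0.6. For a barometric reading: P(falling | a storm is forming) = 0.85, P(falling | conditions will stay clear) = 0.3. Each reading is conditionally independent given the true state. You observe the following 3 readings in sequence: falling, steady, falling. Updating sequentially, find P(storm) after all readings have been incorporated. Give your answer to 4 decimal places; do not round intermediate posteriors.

0.7207

After 'falling': P(storm) = 0.85·0.6000 / (0.85·0.6000 + 0.3·0.4000) ≈ 0.8095
After 'steady': P(storm) = 0.15·0.8095 / (0.15·0.8095 + 0.7·0.1905) ≈ 0.4766
After 'falling': P(storm) = 0.85·0.4766 / (0.85·0.4766 + 0.3·0.5234) ≈ 0.7207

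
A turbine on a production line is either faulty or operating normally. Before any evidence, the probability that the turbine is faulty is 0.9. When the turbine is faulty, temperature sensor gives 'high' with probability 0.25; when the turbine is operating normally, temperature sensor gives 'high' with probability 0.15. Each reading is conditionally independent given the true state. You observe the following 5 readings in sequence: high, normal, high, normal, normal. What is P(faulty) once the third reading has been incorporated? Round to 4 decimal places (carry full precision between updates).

0.9566

After 'high': P(faulty) = 0.25·0.9000 / (0.25·0.9000 + 0.15·0.1000) ≈ 0.9375
After 'normal': P(faulty) = 0.75·0.9375 / (0.75·0.9375 + 0.85·0.0625) ≈ 0.9298
After 'high': P(faulty) = 0.25·0.9298 / (0.25·0.9298 + 0.15·0.0702) ≈ 0.9566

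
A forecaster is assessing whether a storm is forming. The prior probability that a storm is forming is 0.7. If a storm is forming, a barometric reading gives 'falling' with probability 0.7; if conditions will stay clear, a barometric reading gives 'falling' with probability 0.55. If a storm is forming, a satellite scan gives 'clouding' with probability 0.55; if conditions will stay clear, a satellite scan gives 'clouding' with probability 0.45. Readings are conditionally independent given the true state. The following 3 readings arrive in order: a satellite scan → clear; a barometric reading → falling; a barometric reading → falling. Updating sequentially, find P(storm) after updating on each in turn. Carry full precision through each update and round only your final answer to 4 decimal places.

Apply Bayes' rule sequentially, carrying P(storm) forward.
After a satellite scan='clear': P(storm) = 0.45·0.7000 / (0.45·0.7000 + 0.55·0.3000) ≈ 0.6562
After a barometric reading='falling': P(storm) = 0.7·0.6562 / (0.7·0.6562 + 0.55·0.3438) ≈ 0.7084
After a barometric reading='falling': P(storm) = 0.7·0.7084 / (0.7·0.7084 + 0.55·0.2916) ≈ 0.7556

0.7556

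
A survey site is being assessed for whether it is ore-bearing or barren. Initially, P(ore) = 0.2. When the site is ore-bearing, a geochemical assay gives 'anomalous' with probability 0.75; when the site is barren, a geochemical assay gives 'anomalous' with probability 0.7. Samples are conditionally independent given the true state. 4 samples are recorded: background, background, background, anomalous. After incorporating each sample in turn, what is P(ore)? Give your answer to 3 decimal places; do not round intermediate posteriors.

After 'background': P(ore) = 0.25·0.2000 / (0.25·0.2000 + 0.3·0.8000) ≈ 0.1724
After 'background': P(ore) = 0.25·0.1724 / (0.25·0.1724 + 0.3·0.8276) ≈ 0.1479
After 'background': P(ore) = 0.25·0.1479 / (0.25·0.1479 + 0.3·0.8521) ≈ 0.1264
After 'anomalous': P(ore) = 0.75·0.1264 / (0.75·0.1264 + 0.7·0.8736) ≈ 0.1342

0.134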